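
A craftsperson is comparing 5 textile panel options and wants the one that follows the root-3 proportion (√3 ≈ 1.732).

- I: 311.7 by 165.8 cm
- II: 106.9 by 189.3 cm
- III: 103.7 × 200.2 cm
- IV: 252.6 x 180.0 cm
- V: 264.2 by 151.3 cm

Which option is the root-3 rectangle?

Target root-3 ≈ 1.732.
I: 1.880 (Δ0.148)  II: 1.771 (Δ0.039)  III: 1.931 (Δ0.199)  IV: 1.403 (Δ0.329)  V: 1.746 (Δ0.014)

V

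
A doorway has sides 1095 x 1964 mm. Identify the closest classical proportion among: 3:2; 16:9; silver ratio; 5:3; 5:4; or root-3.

16:9

1964/1095 ≈ 1.794. Nearest candidates are 16:9 (1.778, off by 0.016) and root-3 (1.732, off by 0.062).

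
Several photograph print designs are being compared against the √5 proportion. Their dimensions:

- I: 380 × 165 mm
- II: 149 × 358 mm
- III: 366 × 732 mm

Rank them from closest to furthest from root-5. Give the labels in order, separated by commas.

I: 380/165 ≈ 2.303 → |2.303 − 2.236| = 0.067
II: 358/149 ≈ 2.403 → |2.403 − 2.236| = 0.167
III: 732/366 ≈ 2.000 → |2.000 − 2.236| = 0.236

I, II, III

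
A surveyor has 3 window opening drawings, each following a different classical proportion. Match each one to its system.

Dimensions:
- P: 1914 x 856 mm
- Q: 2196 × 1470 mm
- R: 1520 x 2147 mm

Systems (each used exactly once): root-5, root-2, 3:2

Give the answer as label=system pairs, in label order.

P=root-5, Q=3:2, R=root-2

P = 1914/856 ≈ 2.236 → root-5 (2.236)
Q = 2196/1470 ≈ 1.494 → 3:2 (1.500)
R = 2147/1520 ≈ 1.413 → root-2 (1.414)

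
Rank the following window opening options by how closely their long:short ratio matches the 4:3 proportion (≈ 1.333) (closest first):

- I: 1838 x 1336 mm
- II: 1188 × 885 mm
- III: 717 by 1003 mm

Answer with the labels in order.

Ratios: I = 1838 / 1336 ≈ 1.376; II = 1188 / 885 ≈ 1.342; III = 1003 / 717 ≈ 1.399.
|Δ from 1.333|: I 0.043; II 0.009; III 0.066.

II, I, III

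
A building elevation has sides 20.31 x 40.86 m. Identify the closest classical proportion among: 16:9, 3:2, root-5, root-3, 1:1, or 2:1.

40.86/20.31 ≈ 2.012. Nearest candidates are 2:1 (2.000, off by 0.012) and root-5 (2.236, off by 0.224).

2:1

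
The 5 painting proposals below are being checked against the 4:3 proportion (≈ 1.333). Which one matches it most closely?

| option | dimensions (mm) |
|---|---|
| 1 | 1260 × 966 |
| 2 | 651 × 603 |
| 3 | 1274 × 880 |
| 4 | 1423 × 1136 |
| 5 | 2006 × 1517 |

Target 4:3 ≈ 1.333.
1: 1.304 (Δ0.029)  2: 1.080 (Δ0.253)  3: 1.448 (Δ0.115)  4: 1.253 (Δ0.080)  5: 1.322 (Δ0.011)

5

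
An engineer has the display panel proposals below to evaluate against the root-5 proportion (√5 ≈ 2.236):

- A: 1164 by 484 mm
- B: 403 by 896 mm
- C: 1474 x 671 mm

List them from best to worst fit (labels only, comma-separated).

B, C, A

Ratios: A = 1164 / 484 ≈ 2.405; B = 896 / 403 ≈ 2.223; C = 1474 / 671 ≈ 2.197.
|Δ from 2.236|: A 0.169; B 0.013; C 0.039.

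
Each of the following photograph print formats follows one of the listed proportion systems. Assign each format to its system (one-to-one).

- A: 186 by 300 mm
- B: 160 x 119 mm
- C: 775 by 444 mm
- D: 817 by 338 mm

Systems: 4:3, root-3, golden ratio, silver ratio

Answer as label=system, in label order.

A=golden ratio, B=4:3, C=root-3, D=silver ratio

Ratios: A ≈ 1.613; B ≈ 1.345; C ≈ 1.745; D ≈ 2.417.
Targets: 4:3 ≈ 1.333; root-3 ≈ 1.732; golden ratio ≈ 1.618; silver ratio ≈ 2.414.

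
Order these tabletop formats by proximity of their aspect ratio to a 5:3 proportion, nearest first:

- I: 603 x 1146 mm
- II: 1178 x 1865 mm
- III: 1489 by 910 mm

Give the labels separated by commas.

Ratios: I = 1146 / 603 ≈ 1.900; II = 1865 / 1178 ≈ 1.583; III = 1489 / 910 ≈ 1.636.
|Δ from 1.667|: I 0.233; II 0.084; III 0.031.

III, II, I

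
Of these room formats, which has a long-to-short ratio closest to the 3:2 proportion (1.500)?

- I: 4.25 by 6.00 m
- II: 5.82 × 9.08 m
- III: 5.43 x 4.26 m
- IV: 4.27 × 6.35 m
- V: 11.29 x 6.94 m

Target 3:2 ≈ 1.500.
I: 1.412 (Δ0.088)  II: 1.560 (Δ0.060)  III: 1.275 (Δ0.225)  IV: 1.487 (Δ0.013)  V: 1.627 (Δ0.127)

IV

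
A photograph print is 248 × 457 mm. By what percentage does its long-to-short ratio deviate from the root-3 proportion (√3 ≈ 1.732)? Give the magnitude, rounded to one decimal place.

6.4%

Ratio = 457 / 248 ≈ 1.8427.
Ideal root-3 ≈ 1.7321. |1.8427 − 1.7321| / 1.7321 ≈ 6.39% → 6.4%.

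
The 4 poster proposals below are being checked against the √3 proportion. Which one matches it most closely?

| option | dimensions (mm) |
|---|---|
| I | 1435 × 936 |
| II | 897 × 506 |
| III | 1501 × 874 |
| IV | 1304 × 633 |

III

Ratios (long/short): I ≈ 1.533; II ≈ 1.773; III ≈ 1.717; IV ≈ 2.060.
root-3 ≈ 1.732; option III is nearest (Δ 0.015).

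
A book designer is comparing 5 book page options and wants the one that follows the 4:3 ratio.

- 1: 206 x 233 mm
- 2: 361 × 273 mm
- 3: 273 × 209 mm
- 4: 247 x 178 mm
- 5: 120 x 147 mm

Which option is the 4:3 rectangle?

Ratios (long/short): 1 ≈ 1.131; 2 ≈ 1.322; 3 ≈ 1.306; 4 ≈ 1.388; 5 ≈ 1.225.
4:3 ≈ 1.333; option 2 is nearest (Δ 0.011).

2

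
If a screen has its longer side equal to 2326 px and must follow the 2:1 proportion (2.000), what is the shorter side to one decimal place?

1163.0 px

2:1 = 2.00000.
Shorter side = 2326 ÷ 2.00000 ≈ 1163.000 → 1163.0 px.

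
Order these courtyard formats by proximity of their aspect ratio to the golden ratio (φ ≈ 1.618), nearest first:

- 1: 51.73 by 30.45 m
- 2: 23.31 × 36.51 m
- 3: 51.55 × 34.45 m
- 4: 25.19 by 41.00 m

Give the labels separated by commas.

1: 51.73/30.45 ≈ 1.699 → |1.699 − 1.618| = 0.081
2: 36.51/23.31 ≈ 1.566 → |1.566 − 1.618| = 0.052
3: 51.55/34.45 ≈ 1.496 → |1.496 − 1.618| = 0.122
4: 41.00/25.19 ≈ 1.628 → |1.628 − 1.618| = 0.010

4, 2, 1, 3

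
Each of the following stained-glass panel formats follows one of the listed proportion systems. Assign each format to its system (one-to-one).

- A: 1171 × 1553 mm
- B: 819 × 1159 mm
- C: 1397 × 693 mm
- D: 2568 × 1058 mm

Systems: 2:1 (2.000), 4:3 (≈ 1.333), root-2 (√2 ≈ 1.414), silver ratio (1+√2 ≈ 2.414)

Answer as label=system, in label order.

A=4:3, B=root-2, C=2:1, D=silver ratio

Ratios: A ≈ 1.326; B ≈ 1.415; C ≈ 2.016; D ≈ 2.427.
Targets: 2:1 ≈ 2.000; 4:3 ≈ 1.333; root-2 ≈ 1.414; silver ratio ≈ 2.414.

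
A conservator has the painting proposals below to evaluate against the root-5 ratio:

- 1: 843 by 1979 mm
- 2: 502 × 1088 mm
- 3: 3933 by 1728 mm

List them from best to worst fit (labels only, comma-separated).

1: 1979/843 ≈ 2.348 → |2.348 − 2.236| = 0.112
2: 1088/502 ≈ 2.167 → |2.167 − 2.236| = 0.069
3: 3933/1728 ≈ 2.276 → |2.276 − 2.236| = 0.040

3, 2, 1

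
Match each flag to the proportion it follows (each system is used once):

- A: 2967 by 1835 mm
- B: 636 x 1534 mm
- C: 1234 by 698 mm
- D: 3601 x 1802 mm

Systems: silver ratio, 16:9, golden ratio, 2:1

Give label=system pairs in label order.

A=golden ratio, B=silver ratio, C=16:9, D=2:1

A = 2967/1835 ≈ 1.617 → golden ratio (1.618)
B = 1534/636 ≈ 2.412 → silver ratio (2.414)
C = 1234/698 ≈ 1.768 → 16:9 (1.778)
D = 3601/1802 ≈ 1.998 → 2:1 (2.000)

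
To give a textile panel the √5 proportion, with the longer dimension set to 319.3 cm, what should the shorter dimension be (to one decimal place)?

142.8 cm

root-5 ≈ 2.23607.
Shorter side = 319.3 ÷ 2.23607 ≈ 142.795 → 142.8 cm.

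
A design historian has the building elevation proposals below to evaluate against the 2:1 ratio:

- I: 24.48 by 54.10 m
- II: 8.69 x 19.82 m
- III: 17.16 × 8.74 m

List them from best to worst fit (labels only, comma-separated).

III, I, II

Ratios: I = 54.10 / 24.48 ≈ 2.210; II = 19.82 / 8.69 ≈ 2.281; III = 17.16 / 8.74 ≈ 1.963.
|Δ from 2.000|: I 0.210; II 0.281; III 0.037.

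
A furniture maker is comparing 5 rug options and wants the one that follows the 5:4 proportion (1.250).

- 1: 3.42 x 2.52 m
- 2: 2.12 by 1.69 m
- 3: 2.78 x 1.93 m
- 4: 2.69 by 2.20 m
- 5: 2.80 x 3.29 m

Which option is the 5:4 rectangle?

2

Ratios (long/short): 1 ≈ 1.357; 2 ≈ 1.254; 3 ≈ 1.440; 4 ≈ 1.223; 5 ≈ 1.175.
5:4 ≈ 1.250; option 2 is nearest (Δ 0.004).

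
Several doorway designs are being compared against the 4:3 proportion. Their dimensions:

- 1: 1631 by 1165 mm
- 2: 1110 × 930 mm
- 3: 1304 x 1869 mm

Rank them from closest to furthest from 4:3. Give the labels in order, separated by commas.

1: 1631/1165 ≈ 1.400 → |1.400 − 1.333| = 0.067
2: 1110/930 ≈ 1.194 → |1.194 − 1.333| = 0.139
3: 1869/1304 ≈ 1.433 → |1.433 − 1.333| = 0.100

1, 3, 2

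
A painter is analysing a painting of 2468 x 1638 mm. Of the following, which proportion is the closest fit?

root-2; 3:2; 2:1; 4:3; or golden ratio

3:2

2468/1638 ≈ 1.507. Nearest candidates are 3:2 (1.500, off by 0.007) and root-2 (1.414, off by 0.093).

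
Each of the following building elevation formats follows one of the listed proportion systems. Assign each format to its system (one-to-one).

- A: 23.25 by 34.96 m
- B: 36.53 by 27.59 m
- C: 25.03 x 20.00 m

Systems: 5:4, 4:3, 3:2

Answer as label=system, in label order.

A=3:2, B=4:3, C=5:4

A = 34.96/23.25 ≈ 1.504 → 3:2 (1.500)
B = 36.53/27.59 ≈ 1.324 → 4:3 (1.333)
C = 25.03/20.00 ≈ 1.252 → 5:4 (1.250)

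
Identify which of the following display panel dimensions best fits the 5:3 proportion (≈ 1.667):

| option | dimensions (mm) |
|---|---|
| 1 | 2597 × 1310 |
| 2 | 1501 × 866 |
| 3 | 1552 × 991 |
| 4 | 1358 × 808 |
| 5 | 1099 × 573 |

4

Target 5:3 ≈ 1.667.
1: 1.982 (Δ0.315)  2: 1.733 (Δ0.066)  3: 1.566 (Δ0.101)  4: 1.681 (Δ0.014)  5: 1.918 (Δ0.251)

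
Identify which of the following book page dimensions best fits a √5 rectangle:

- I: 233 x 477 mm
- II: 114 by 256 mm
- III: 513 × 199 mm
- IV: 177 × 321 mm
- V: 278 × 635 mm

Target root-5 ≈ 2.236.
I: 2.047 (Δ0.189)  II: 2.246 (Δ0.010)  III: 2.578 (Δ0.342)  IV: 1.814 (Δ0.422)  V: 2.284 (Δ0.048)

II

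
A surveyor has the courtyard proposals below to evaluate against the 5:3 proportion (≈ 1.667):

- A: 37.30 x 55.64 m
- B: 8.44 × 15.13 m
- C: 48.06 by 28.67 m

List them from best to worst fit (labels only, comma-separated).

C, B, A

A: 55.64/37.30 ≈ 1.492 → |1.492 − 1.667| = 0.175
B: 15.13/8.44 ≈ 1.793 → |1.793 − 1.667| = 0.126
C: 48.06/28.67 ≈ 1.676 → |1.676 − 1.667| = 0.009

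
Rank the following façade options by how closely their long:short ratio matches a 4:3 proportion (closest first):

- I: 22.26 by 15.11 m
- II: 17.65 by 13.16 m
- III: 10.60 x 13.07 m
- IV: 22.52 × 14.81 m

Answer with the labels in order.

II, III, I, IV

I: 22.26/15.11 ≈ 1.473 → |1.473 − 1.333| = 0.140
II: 17.65/13.16 ≈ 1.341 → |1.341 − 1.333| = 0.008
III: 13.07/10.60 ≈ 1.233 → |1.233 − 1.333| = 0.100
IV: 22.52/14.81 ≈ 1.521 → |1.521 − 1.333| = 0.188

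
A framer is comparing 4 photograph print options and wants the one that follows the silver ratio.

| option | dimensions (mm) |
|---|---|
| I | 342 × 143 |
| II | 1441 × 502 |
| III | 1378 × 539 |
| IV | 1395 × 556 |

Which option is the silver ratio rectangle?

Target silver ratio ≈ 2.414.
I: 2.392 (Δ0.022)  II: 2.871 (Δ0.457)  III: 2.557 (Δ0.143)  IV: 2.509 (Δ0.095)

I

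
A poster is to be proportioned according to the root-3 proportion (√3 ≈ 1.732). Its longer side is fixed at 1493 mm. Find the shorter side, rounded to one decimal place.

root-3 ≈ 1.73205.
Shorter side = 1493 ÷ 1.73205 ≈ 861.984 → 862.0 mm.

862.0 mm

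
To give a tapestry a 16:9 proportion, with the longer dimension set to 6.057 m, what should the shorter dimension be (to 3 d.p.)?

16:9 ≈ 1.77778.
Shorter side = 6.057 ÷ 1.77778 ≈ 3.40706 → 3.407 m.

3.407 m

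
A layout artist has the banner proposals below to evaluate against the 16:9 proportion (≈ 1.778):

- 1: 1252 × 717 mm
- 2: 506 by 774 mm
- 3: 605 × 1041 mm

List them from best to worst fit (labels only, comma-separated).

1: 1252/717 ≈ 1.746 → |1.746 − 1.778| = 0.032
2: 774/506 ≈ 1.530 → |1.530 − 1.778| = 0.248
3: 1041/605 ≈ 1.721 → |1.721 − 1.778| = 0.057

1, 3, 2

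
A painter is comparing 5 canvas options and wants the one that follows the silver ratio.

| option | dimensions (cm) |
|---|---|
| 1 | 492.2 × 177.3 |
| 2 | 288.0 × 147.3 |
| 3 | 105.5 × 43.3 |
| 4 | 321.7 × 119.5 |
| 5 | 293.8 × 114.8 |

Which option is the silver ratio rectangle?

Ratios (long/short): 1 ≈ 2.776; 2 ≈ 1.955; 3 ≈ 2.436; 4 ≈ 2.692; 5 ≈ 2.559.
silver ratio ≈ 2.414; option 3 is nearest (Δ 0.022).

3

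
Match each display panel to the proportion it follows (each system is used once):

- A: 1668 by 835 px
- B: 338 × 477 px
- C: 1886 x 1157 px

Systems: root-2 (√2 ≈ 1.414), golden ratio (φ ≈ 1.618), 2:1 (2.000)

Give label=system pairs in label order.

A=2:1, B=root-2, C=golden ratio

Ratios: A ≈ 1.998; B ≈ 1.411; C ≈ 1.630.
Targets: root-2 ≈ 1.414; golden ratio ≈ 1.618; 2:1 ≈ 2.000.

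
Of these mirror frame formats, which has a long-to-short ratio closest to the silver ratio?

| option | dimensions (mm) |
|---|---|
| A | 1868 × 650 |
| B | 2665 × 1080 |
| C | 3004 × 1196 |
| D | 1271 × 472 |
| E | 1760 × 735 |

E

Target silver ratio ≈ 2.414.
A: 2.874 (Δ0.460)  B: 2.468 (Δ0.054)  C: 2.512 (Δ0.098)  D: 2.693 (Δ0.279)  E: 2.395 (Δ0.019)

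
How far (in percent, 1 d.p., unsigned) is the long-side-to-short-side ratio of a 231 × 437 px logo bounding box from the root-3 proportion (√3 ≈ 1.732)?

9.2%

Ratio = 437 / 231 ≈ 1.8918.
Ideal root-3 ≈ 1.7321. |1.8918 − 1.7321| / 1.7321 ≈ 9.22% → 9.2%.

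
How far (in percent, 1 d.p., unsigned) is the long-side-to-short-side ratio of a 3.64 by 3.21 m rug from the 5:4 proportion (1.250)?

9.3%

Ratio = 3.64 / 3.21 ≈ 1.1340.
Ideal 5:4 = 1.2500. |1.1340 − 1.2500| / 1.2500 ≈ 9.28% → 9.3%.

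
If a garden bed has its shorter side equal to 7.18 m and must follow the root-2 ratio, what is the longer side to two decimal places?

10.15 m

root-2 ≈ 1.41421.
Longer side = 7.18 × 1.41421 ≈ 10.1540 → 10.15 m.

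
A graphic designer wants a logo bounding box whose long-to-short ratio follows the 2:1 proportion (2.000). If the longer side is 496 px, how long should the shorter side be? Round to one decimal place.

2:1 = 2.00000.
Shorter side = 496 ÷ 2.00000 ≈ 248.000 → 248.0 px.

248.0 px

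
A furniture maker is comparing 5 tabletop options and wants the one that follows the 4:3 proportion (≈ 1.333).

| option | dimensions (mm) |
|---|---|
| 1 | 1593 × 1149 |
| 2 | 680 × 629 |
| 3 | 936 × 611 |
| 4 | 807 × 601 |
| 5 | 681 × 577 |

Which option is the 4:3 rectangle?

4

Target 4:3 ≈ 1.333.
1: 1.386 (Δ0.053)  2: 1.081 (Δ0.252)  3: 1.532 (Δ0.199)  4: 1.343 (Δ0.010)  5: 1.180 (Δ0.153)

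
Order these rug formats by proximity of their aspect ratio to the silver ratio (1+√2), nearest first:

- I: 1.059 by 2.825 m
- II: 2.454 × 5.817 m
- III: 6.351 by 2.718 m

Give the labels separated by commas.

Ratios: I = 2.825 / 1.059 ≈ 2.668; II = 5.817 / 2.454 ≈ 2.370; III = 6.351 / 2.718 ≈ 2.337.
|Δ from 2.414|: I 0.254; II 0.044; III 0.077.

II, III, I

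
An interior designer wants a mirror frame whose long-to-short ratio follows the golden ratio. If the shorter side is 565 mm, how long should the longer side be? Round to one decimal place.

golden ratio ≈ 1.61803.
Longer side = 565 × 1.61803 ≈ 914.187 → 914.2 mm.

914.2 mm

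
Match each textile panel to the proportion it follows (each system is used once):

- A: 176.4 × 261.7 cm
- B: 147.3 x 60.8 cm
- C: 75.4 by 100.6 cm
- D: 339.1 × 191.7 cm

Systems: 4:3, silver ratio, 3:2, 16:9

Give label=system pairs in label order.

A=3:2, B=silver ratio, C=4:3, D=16:9

Ratios: A ≈ 1.484; B ≈ 2.423; C ≈ 1.334; D ≈ 1.769.
Targets: 4:3 ≈ 1.333; silver ratio ≈ 2.414; 3:2 ≈ 1.500; 16:9 ≈ 1.778.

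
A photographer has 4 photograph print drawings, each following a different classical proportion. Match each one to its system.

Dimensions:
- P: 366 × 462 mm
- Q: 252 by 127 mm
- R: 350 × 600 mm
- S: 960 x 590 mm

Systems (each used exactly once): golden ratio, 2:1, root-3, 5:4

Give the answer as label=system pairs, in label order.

P=5:4, Q=2:1, R=root-3, S=golden ratio

Ratios: P ≈ 1.262; Q ≈ 1.984; R ≈ 1.714; S ≈ 1.627.
Targets: golden ratio ≈ 1.618; 2:1 ≈ 2.000; root-3 ≈ 1.732; 5:4 ≈ 1.250.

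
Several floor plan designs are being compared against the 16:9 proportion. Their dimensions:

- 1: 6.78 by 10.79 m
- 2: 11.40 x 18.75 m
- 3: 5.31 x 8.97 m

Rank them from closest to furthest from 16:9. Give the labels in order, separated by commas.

3, 2, 1

Ratios: 1 = 10.79 / 6.78 ≈ 1.591; 2 = 18.75 / 11.40 ≈ 1.645; 3 = 8.97 / 5.31 ≈ 1.689.
|Δ from 1.778|: 1 0.187; 2 0.133; 3 0.089.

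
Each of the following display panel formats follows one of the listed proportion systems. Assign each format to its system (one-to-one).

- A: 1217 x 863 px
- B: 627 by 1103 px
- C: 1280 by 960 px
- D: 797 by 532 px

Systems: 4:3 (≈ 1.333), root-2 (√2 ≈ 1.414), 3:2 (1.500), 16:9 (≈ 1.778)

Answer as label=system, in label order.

A=root-2, B=16:9, C=4:3, D=3:2

A = 1217/863 ≈ 1.410 → root-2 (1.414)
B = 1103/627 ≈ 1.759 → 16:9 (1.778)
C = 1280/960 ≈ 1.333 → 4:3 (1.333)
D = 797/532 ≈ 1.498 → 3:2 (1.500)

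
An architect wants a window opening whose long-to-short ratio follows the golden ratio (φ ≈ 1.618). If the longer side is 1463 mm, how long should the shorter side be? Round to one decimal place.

904.2 mm

golden ratio ≈ 1.61803.
Shorter side = 1463 ÷ 1.61803 ≈ 904.186 → 904.2 mm.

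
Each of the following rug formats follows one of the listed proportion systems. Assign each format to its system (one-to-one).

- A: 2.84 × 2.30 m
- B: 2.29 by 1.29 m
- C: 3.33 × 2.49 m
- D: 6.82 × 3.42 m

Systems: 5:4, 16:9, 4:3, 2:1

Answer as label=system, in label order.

Ratios: A ≈ 1.235; B ≈ 1.775; C ≈ 1.337; D ≈ 1.994.
Targets: 5:4 ≈ 1.250; 16:9 ≈ 1.778; 4:3 ≈ 1.333; 2:1 ≈ 2.000.

A=5:4, B=16:9, C=4:3, D=2:1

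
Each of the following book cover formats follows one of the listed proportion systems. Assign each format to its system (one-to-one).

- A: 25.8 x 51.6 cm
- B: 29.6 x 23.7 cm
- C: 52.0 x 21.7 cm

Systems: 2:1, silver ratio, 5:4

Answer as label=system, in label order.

A=2:1, B=5:4, C=silver ratio

A = 51.6/25.8 ≈ 2.000 → 2:1 (2.000)
B = 29.6/23.7 ≈ 1.249 → 5:4 (1.250)
C = 52.0/21.7 ≈ 2.396 → silver ratio (2.414)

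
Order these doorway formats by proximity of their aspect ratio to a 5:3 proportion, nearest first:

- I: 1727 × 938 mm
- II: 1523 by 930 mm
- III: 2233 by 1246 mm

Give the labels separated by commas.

I: 1727/938 ≈ 1.841 → |1.841 − 1.667| = 0.174
II: 1523/930 ≈ 1.638 → |1.638 − 1.667| = 0.029
III: 2233/1246 ≈ 1.792 → |1.792 − 1.667| = 0.125

II, III, I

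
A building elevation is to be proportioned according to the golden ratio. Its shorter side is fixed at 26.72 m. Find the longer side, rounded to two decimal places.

golden ratio ≈ 1.61803.
Longer side = 26.72 × 1.61803 ≈ 43.2338 → 43.23 m.

43.23 m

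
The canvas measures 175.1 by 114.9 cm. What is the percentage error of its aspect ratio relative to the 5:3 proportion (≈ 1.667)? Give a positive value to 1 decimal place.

8.6%

Ratio = 175.1 / 114.9 ≈ 1.5239.
Ideal 5:3 ≈ 1.6667. |1.5239 − 1.6667| / 1.6667 ≈ 8.57% → 8.6%.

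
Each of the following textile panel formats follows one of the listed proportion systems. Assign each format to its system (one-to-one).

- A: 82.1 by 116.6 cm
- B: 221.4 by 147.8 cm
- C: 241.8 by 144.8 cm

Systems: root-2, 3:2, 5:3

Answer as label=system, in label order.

A=root-2, B=3:2, C=5:3

Ratios: A ≈ 1.420; B ≈ 1.498; C ≈ 1.670.
Targets: root-2 ≈ 1.414; 3:2 ≈ 1.500; 5:3 ≈ 1.667.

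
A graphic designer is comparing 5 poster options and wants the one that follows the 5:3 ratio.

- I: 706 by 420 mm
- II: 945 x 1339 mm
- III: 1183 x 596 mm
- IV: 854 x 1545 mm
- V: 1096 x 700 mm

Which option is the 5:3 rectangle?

I

Ratios (long/short): I ≈ 1.681; II ≈ 1.417; III ≈ 1.985; IV ≈ 1.809; V ≈ 1.566.
5:3 ≈ 1.667; option I is nearest (Δ 0.014).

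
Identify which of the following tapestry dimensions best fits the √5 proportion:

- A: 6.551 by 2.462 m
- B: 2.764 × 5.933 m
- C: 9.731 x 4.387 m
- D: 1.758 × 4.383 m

C

Target root-5 ≈ 2.236.
A: 2.661 (Δ0.425)  B: 2.147 (Δ0.089)  C: 2.218 (Δ0.018)  D: 2.493 (Δ0.257)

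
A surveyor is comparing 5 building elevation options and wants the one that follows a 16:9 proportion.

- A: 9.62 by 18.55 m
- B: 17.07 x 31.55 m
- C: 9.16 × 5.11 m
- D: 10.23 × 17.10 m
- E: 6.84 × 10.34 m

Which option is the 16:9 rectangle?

Target 16:9 ≈ 1.778.
A: 1.928 (Δ0.150)  B: 1.848 (Δ0.070)  C: 1.793 (Δ0.015)  D: 1.672 (Δ0.106)  E: 1.512 (Δ0.266)

C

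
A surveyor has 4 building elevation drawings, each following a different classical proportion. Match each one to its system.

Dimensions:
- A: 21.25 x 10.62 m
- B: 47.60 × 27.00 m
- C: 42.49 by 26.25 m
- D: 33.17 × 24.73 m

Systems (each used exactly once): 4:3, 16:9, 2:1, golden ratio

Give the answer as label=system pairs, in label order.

A=2:1, B=16:9, C=golden ratio, D=4:3

A = 21.25/10.62 ≈ 2.001 → 2:1 (2.000)
B = 47.60/27.00 ≈ 1.763 → 16:9 (1.778)
C = 42.49/26.25 ≈ 1.619 → golden ratio (1.618)
D = 33.17/24.73 ≈ 1.341 → 4:3 (1.333)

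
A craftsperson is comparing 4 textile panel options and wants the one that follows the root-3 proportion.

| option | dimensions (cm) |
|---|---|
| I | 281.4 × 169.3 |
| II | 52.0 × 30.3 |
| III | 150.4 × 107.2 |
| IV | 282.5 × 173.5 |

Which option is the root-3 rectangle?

Ratios (long/short): I ≈ 1.662; II ≈ 1.716; III ≈ 1.403; IV ≈ 1.628.
root-3 ≈ 1.732; option II is nearest (Δ 0.016).

II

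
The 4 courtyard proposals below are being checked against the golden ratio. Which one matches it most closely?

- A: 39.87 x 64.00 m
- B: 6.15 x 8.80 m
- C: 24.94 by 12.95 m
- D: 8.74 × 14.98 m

A

Ratios (long/short): A ≈ 1.605; B ≈ 1.431; C ≈ 1.926; D ≈ 1.714.
golden ratio ≈ 1.618; option A is nearest (Δ 0.013).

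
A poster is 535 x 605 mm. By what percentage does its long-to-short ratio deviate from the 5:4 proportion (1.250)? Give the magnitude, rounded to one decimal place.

Ratio = 605 / 535 ≈ 1.1308.
Ideal 5:4 = 1.2500. |1.1308 − 1.2500| / 1.2500 ≈ 9.54% → 9.5%.

9.5%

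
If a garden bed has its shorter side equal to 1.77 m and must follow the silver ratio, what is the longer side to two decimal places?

silver ratio ≈ 2.41421.
Longer side = 1.77 × 2.41421 ≈ 4.2732 → 4.27 m.

4.27 m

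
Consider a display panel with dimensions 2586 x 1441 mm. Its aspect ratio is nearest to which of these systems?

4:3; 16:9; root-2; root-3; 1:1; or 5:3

2586/1441 ≈ 1.795. Nearest candidates are 16:9 (1.778, off by 0.017) and root-3 (1.732, off by 0.063).

16:9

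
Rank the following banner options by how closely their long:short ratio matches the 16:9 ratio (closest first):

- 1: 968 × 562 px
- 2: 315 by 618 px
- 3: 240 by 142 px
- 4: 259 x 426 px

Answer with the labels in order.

1: 968/562 ≈ 1.722 → |1.722 − 1.778| = 0.056
2: 618/315 ≈ 1.962 → |1.962 − 1.778| = 0.184
3: 240/142 ≈ 1.690 → |1.690 − 1.778| = 0.088
4: 426/259 ≈ 1.645 → |1.645 − 1.778| = 0.133

1, 3, 4, 2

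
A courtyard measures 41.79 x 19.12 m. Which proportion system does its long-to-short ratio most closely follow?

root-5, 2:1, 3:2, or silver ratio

root-5

41.79/19.12 ≈ 2.186. Nearest candidates are root-5 (2.236, off by 0.050) and 2:1 (2.000, off by 0.186).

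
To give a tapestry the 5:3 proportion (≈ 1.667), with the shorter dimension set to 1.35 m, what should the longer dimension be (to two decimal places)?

5:3 ≈ 1.66667.
Longer side = 1.35 × 1.66667 ≈ 2.2500 → 2.25 m.

2.25 m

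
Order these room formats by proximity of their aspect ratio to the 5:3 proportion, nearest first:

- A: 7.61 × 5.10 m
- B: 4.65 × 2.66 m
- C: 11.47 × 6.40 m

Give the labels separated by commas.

A: 7.61/5.10 ≈ 1.492 → |1.492 − 1.667| = 0.175
B: 4.65/2.66 ≈ 1.748 → |1.748 − 1.667| = 0.081
C: 11.47/6.40 ≈ 1.792 → |1.792 − 1.667| = 0.125

B, C, A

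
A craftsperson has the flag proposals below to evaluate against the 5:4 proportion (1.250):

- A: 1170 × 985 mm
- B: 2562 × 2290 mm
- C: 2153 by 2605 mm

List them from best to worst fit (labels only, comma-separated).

Ratios: A = 1170 / 985 ≈ 1.188; B = 2562 / 2290 ≈ 1.119; C = 2605 / 2153 ≈ 1.210.
|Δ from 1.250|: A 0.062; B 0.131; C 0.040.

C, A, B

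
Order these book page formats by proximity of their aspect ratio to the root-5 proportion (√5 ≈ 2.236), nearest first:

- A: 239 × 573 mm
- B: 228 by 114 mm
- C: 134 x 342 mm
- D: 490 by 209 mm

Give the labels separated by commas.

D, A, B, C

Ratios: A = 573 / 239 ≈ 2.397; B = 228 / 114 ≈ 2.000; C = 342 / 134 ≈ 2.552; D = 490 / 209 ≈ 2.344.
|Δ from 2.236|: A 0.161; B 0.236; C 0.316; D 0.108.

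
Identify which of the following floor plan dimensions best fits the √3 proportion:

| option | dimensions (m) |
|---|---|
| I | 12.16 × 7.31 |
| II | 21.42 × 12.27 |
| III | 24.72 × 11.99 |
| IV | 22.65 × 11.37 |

Ratios (long/short): I ≈ 1.663; II ≈ 1.746; III ≈ 2.062; IV ≈ 1.992.
root-3 ≈ 1.732; option II is nearest (Δ 0.014).

II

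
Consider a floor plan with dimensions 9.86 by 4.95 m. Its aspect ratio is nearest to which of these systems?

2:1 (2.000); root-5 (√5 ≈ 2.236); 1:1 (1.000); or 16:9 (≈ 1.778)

Ratio = 9.86 / 4.95 ≈ 1.992.
Distances: 2:1 2.000 (Δ 0.008); root-5 2.236 (Δ 0.244); 1:1 1.000 (Δ 0.992); 16:9 1.778 (Δ 0.214).

2:1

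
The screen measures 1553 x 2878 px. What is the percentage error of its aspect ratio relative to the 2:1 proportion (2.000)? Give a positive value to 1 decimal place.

7.3%

Ratio = 2878 / 1553 ≈ 1.8532.
Ideal 2:1 = 2.0000. |1.8532 − 2.0000| / 2.0000 ≈ 7.34% → 7.3%.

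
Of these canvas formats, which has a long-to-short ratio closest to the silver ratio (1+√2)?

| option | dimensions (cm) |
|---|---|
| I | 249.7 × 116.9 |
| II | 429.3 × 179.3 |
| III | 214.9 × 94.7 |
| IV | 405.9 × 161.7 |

II

Target silver ratio ≈ 2.414.
I: 2.136 (Δ0.278)  II: 2.394 (Δ0.020)  III: 2.269 (Δ0.145)  IV: 2.510 (Δ0.096)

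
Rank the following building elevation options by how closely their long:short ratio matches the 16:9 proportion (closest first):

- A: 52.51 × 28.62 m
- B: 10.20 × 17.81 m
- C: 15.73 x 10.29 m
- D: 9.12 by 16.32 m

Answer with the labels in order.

Ratios: A = 52.51 / 28.62 ≈ 1.835; B = 17.81 / 10.20 ≈ 1.746; C = 15.73 / 10.29 ≈ 1.529; D = 16.32 / 9.12 ≈ 1.789.
|Δ from 1.778|: A 0.057; B 0.032; C 0.249; D 0.011.

D, B, A, C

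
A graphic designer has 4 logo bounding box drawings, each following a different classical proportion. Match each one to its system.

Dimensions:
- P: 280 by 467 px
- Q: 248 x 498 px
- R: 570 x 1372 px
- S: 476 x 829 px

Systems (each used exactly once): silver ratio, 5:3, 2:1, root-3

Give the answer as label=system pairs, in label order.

P = 467/280 ≈ 1.668 → 5:3 (1.667)
Q = 498/248 ≈ 2.008 → 2:1 (2.000)
R = 1372/570 ≈ 2.407 → silver ratio (2.414)
S = 829/476 ≈ 1.742 → root-3 (1.732)

P=5:3, Q=2:1, R=silver ratio, S=root-3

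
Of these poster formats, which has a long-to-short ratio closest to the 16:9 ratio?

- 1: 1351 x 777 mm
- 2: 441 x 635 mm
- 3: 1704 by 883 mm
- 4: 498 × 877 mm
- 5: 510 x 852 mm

Ratios (long/short): 1 ≈ 1.739; 2 ≈ 1.440; 3 ≈ 1.930; 4 ≈ 1.761; 5 ≈ 1.671.
16:9 ≈ 1.778; option 4 is nearest (Δ 0.017).

4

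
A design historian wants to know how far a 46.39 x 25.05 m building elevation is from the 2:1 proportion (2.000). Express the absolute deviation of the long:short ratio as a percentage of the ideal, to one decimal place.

7.4%

Ratio = 46.39 / 25.05 ≈ 1.8519.
Ideal 2:1 = 2.0000. |1.8519 − 2.0000| / 2.0000 ≈ 7.40% → 7.4%.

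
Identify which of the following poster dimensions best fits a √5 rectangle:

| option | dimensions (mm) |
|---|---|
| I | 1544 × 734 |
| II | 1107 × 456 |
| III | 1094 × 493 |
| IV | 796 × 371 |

Target root-5 ≈ 2.236.
I: 2.104 (Δ0.132)  II: 2.428 (Δ0.192)  III: 2.219 (Δ0.017)  IV: 2.146 (Δ0.090)

III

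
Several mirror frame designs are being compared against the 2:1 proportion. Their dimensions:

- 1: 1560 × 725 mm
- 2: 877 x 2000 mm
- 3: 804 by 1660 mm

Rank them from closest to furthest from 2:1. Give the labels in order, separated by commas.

3, 1, 2

1: 1560/725 ≈ 2.152 → |2.152 − 2.000| = 0.152
2: 2000/877 ≈ 2.281 → |2.281 − 2.000| = 0.281
3: 1660/804 ≈ 2.065 → |2.065 − 2.000| = 0.065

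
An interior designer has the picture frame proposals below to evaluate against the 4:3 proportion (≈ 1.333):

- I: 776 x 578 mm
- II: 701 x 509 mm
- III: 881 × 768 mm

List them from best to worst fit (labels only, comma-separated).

Ratios: I = 776 / 578 ≈ 1.343; II = 701 / 509 ≈ 1.377; III = 881 / 768 ≈ 1.147.
|Δ from 1.333|: I 0.010; II 0.044; III 0.186.

I, II, III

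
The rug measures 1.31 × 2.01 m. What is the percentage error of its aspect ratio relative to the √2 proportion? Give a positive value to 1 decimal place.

8.5%

Ratio = 2.01 / 1.31 ≈ 1.5344.
Ideal root-2 ≈ 1.4142. |1.5344 − 1.4142| / 1.4142 ≈ 8.50% → 8.5%.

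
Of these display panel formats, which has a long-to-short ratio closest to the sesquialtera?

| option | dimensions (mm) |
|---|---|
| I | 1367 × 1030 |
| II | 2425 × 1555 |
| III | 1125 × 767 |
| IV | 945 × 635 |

IV

Target 3:2 ≈ 1.500.
I: 1.327 (Δ0.173)  II: 1.559 (Δ0.059)  III: 1.467 (Δ0.033)  IV: 1.488 (Δ0.012)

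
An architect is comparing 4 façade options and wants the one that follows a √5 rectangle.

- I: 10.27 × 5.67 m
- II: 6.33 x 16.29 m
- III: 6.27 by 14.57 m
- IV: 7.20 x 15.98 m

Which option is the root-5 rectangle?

IV

Ratios (long/short): I ≈ 1.811; II ≈ 2.573; III ≈ 2.324; IV ≈ 2.219.
root-5 ≈ 2.236; option IV is nearest (Δ 0.017).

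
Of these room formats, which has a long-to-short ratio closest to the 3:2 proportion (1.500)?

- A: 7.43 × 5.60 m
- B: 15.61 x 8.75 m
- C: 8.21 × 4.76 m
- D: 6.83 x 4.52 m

D

Ratios (long/short): A ≈ 1.327; B ≈ 1.784; C ≈ 1.725; D ≈ 1.511.
3:2 ≈ 1.500; option D is nearest (Δ 0.011).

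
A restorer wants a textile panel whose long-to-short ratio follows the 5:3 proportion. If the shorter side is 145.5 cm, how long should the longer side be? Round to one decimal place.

242.5 cm

5:3 ≈ 1.66667.
Longer side = 145.5 × 1.66667 ≈ 242.500 → 242.5 cm.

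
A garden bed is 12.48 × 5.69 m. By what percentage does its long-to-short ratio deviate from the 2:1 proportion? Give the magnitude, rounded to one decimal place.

9.7%

Ratio = 12.48 / 5.69 ≈ 2.1933.
Ideal 2:1 = 2.0000. |2.1933 − 2.0000| / 2.0000 ≈ 9.66% → 9.7%.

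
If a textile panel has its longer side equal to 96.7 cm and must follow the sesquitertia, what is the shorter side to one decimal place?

4:3 ≈ 1.33333.
Shorter side = 96.7 ÷ 1.33333 ≈ 72.525 → 72.5 cm.

72.5 cm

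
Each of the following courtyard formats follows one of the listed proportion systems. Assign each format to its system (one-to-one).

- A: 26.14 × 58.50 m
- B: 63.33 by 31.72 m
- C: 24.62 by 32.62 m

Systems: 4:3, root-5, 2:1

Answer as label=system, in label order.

Ratios: A ≈ 2.238; B ≈ 1.997; C ≈ 1.325.
Targets: 4:3 ≈ 1.333; root-5 ≈ 2.236; 2:1 ≈ 2.000.

A=root-5, B=2:1, C=4:3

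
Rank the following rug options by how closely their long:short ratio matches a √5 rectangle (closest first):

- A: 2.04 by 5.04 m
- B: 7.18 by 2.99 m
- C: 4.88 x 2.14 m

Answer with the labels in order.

Ratios: A = 5.04 / 2.04 ≈ 2.471; B = 7.18 / 2.99 ≈ 2.401; C = 4.88 / 2.14 ≈ 2.280.
|Δ from 2.236|: A 0.235; B 0.165; C 0.044.

C, B, A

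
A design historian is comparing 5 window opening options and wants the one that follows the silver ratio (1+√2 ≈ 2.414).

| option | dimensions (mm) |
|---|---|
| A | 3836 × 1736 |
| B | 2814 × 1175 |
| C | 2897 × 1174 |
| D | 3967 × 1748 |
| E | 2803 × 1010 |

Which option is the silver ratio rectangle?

Ratios (long/short): A ≈ 2.210; B ≈ 2.395; C ≈ 2.468; D ≈ 2.269; E ≈ 2.775.
silver ratio ≈ 2.414; option B is nearest (Δ 0.019).

B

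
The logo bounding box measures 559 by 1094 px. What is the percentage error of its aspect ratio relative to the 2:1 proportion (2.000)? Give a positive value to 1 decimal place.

2.1%

Ratio = 1094 / 559 ≈ 1.9571.
Ideal 2:1 = 2.0000. |1.9571 − 2.0000| / 2.0000 ≈ 2.14% → 2.1%.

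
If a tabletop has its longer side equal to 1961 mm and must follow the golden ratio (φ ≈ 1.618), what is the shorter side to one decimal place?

1212.0 mm

golden ratio ≈ 1.61803.
Shorter side = 1961 ÷ 1.61803 ≈ 1211.968 → 1212.0 mm.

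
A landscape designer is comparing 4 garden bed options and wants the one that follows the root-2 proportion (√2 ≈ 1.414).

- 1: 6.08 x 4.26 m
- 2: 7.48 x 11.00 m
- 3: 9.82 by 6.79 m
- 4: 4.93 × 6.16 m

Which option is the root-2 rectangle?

1

Ratios (long/short): 1 ≈ 1.427; 2 ≈ 1.471; 3 ≈ 1.446; 4 ≈ 1.249.
root-2 ≈ 1.414; option 1 is nearest (Δ 0.013).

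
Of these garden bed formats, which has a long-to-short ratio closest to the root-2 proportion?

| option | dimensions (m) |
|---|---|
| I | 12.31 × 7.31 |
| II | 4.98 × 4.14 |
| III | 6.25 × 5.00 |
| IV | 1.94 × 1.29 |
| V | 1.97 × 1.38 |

Ratios (long/short): I ≈ 1.684; II ≈ 1.203; III ≈ 1.250; IV ≈ 1.504; V ≈ 1.428.
root-2 ≈ 1.414; option V is nearest (Δ 0.014).

V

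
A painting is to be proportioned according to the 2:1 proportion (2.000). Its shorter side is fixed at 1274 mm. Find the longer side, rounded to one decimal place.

2:1 = 2.00000.
Longer side = 1274 × 2.00000 ≈ 2548.000 → 2548.0 mm.

2548.0 mm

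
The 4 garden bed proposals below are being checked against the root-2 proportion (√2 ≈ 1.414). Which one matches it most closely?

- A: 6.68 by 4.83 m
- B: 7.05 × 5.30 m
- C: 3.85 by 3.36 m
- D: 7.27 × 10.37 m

Target root-2 ≈ 1.414.
A: 1.383 (Δ0.031)  B: 1.330 (Δ0.084)  C: 1.146 (Δ0.268)  D: 1.426 (Δ0.012)

D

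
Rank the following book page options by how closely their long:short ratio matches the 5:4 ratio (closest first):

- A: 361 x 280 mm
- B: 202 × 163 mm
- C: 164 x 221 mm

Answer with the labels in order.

A: 361/280 ≈ 1.289 → |1.289 − 1.250| = 0.039
B: 202/163 ≈ 1.239 → |1.239 − 1.250| = 0.011
C: 221/164 ≈ 1.348 → |1.348 − 1.250| = 0.098

B, A, C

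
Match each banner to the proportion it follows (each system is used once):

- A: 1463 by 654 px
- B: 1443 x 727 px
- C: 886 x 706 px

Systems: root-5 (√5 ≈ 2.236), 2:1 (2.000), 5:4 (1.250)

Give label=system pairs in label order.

A=root-5, B=2:1, C=5:4

A = 1463/654 ≈ 2.237 → root-5 (2.236)
B = 1443/727 ≈ 1.985 → 2:1 (2.000)
C = 886/706 ≈ 1.255 → 5:4 (1.250)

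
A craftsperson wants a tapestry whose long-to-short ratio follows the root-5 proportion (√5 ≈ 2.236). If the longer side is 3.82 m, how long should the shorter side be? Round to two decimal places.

root-5 ≈ 2.23607.
Shorter side = 3.82 ÷ 2.23607 ≈ 1.7084 → 1.71 m.

1.71 m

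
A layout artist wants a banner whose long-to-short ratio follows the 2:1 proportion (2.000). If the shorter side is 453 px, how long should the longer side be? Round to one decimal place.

906.0 px

2:1 = 2.00000.
Longer side = 453 × 2.00000 ≈ 906.000 → 906.0 px.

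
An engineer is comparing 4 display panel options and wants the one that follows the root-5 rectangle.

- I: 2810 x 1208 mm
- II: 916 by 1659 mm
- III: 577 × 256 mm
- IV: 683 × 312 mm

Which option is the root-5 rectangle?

Target root-5 ≈ 2.236.
I: 2.326 (Δ0.090)  II: 1.811 (Δ0.425)  III: 2.254 (Δ0.018)  IV: 2.189 (Δ0.047)

III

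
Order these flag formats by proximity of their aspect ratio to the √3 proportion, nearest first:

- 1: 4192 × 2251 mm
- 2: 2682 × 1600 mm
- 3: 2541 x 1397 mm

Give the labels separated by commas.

1: 4192/2251 ≈ 1.862 → |1.862 − 1.732| = 0.130
2: 2682/1600 ≈ 1.676 → |1.676 − 1.732| = 0.056
3: 2541/1397 ≈ 1.819 → |1.819 − 1.732| = 0.087

2, 3, 1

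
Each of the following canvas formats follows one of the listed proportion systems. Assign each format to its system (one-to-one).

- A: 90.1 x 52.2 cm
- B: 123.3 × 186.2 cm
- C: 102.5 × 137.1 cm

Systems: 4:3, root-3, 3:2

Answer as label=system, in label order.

Ratios: A ≈ 1.726; B ≈ 1.510; C ≈ 1.338.
Targets: 4:3 ≈ 1.333; root-3 ≈ 1.732; 3:2 ≈ 1.500.

A=root-3, B=3:2, C=4:3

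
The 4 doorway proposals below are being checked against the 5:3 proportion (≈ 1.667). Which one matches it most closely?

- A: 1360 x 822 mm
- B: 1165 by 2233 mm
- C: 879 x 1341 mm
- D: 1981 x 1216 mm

Ratios (long/short): A ≈ 1.655; B ≈ 1.917; C ≈ 1.526; D ≈ 1.629.
5:3 ≈ 1.667; option A is nearest (Δ 0.012).

A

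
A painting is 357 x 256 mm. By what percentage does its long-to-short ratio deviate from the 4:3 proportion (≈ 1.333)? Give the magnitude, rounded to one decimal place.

Ratio = 357 / 256 ≈ 1.3945.
Ideal 4:3 ≈ 1.3333. |1.3945 − 1.3333| / 1.3333 ≈ 4.59% → 4.6%.

4.6%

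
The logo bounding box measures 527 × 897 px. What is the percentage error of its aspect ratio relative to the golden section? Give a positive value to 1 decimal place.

Ratio = 897 / 527 ≈ 1.7021.
Ideal golden ratio ≈ 1.6180. |1.7021 − 1.6180| / 1.6180 ≈ 5.20% → 5.2%.

5.2%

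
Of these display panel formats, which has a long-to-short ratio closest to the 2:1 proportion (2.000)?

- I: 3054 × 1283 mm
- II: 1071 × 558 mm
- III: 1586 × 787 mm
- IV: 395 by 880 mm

Ratios (long/short): I ≈ 2.380; II ≈ 1.919; III ≈ 2.015; IV ≈ 2.228.
2:1 ≈ 2.000; option III is nearest (Δ 0.015).

III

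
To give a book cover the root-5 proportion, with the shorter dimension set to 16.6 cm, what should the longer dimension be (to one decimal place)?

root-5 ≈ 2.23607.
Longer side = 16.6 × 2.23607 ≈ 37.119 → 37.1 cm.

37.1 cm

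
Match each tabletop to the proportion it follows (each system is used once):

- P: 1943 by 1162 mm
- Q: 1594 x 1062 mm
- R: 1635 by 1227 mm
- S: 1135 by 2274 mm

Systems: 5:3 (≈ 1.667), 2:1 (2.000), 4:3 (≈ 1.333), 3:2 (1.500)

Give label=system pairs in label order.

P = 1943/1162 ≈ 1.672 → 5:3 (1.667)
Q = 1594/1062 ≈ 1.501 → 3:2 (1.500)
R = 1635/1227 ≈ 1.333 → 4:3 (1.333)
S = 2274/1135 ≈ 2.004 → 2:1 (2.000)

P=5:3, Q=3:2, R=4:3, S=2:1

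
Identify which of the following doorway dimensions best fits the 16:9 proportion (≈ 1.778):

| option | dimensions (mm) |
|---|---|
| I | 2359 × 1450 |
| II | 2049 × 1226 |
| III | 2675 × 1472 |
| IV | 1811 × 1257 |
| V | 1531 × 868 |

V

Ratios (long/short): I ≈ 1.627; II ≈ 1.671; III ≈ 1.817; IV ≈ 1.441; V ≈ 1.764.
16:9 ≈ 1.778; option V is nearest (Δ 0.014).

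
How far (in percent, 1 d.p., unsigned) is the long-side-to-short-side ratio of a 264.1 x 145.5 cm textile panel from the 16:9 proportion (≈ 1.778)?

2.1%

Ratio = 264.1 / 145.5 ≈ 1.8151.
Ideal 16:9 ≈ 1.7778. |1.8151 − 1.7778| / 1.7778 ≈ 2.10% → 2.1%.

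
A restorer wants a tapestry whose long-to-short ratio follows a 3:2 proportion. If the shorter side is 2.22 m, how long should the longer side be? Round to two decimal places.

3.33 m

3:2 = 1.50000.
Longer side = 2.22 × 1.50000 ≈ 3.3300 → 3.33 m.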